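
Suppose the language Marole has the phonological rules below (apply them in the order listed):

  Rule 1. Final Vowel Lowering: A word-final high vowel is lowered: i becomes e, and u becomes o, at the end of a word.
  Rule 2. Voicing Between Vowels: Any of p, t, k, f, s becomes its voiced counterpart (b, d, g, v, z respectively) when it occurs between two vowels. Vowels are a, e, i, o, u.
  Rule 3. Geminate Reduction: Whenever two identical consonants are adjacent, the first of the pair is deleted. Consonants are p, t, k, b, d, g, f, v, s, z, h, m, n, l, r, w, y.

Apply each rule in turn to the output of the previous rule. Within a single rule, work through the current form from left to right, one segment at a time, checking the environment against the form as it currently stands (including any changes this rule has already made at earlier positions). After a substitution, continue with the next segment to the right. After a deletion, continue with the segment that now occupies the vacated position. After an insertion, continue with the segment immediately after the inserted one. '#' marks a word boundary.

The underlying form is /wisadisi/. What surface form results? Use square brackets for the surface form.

Rule 1 Final Vowel Lowering: [wisadisi] → [wisadise]
Rule 2 Voicing Between Vowels: [wisadise] → [wizadize]
Rule 3 Geminate Reduction: no change — [wizadize]

[wizadize]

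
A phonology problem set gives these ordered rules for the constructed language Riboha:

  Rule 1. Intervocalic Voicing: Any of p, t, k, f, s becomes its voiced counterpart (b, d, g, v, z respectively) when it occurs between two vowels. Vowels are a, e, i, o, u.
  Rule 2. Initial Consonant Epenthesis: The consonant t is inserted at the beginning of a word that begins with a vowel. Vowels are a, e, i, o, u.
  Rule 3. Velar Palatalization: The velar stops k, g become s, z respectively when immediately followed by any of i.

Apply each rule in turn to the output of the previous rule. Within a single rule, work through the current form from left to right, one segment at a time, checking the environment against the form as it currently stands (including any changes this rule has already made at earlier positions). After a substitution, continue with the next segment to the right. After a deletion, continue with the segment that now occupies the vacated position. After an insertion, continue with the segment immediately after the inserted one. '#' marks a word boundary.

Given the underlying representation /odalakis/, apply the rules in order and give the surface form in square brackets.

[todalazis]

Rule 1 Intervocalic Voicing: [odalakis] → [odalagis]
Rule 2 Initial Consonant Epenthesis: [odalagis] → [todalagis]
Rule 3 Velar Palatalization: [todalagis] → [todalazis]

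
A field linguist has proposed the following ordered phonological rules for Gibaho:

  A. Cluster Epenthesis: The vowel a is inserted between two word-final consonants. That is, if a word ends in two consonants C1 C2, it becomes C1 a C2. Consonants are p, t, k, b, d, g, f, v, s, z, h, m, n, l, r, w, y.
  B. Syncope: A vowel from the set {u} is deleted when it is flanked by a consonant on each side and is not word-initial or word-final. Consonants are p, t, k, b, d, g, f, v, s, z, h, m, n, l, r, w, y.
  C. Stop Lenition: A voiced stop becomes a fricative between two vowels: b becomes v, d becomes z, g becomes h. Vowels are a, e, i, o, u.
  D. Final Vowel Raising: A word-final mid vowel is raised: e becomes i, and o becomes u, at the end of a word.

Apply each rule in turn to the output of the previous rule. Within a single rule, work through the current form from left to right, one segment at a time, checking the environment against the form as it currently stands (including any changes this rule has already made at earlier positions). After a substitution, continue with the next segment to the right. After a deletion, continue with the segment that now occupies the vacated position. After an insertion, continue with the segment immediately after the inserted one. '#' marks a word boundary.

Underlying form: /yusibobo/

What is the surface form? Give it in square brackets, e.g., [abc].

A Cluster Epenthesis: no change — [yusibobo]
B Syncope: [yusibobo] → [ysibobo]
C Stop Lenition: [ysibobo] → [ysivovo]
D Final Vowel Raising: [ysivovo] → [ysivovu]

[ysivovu]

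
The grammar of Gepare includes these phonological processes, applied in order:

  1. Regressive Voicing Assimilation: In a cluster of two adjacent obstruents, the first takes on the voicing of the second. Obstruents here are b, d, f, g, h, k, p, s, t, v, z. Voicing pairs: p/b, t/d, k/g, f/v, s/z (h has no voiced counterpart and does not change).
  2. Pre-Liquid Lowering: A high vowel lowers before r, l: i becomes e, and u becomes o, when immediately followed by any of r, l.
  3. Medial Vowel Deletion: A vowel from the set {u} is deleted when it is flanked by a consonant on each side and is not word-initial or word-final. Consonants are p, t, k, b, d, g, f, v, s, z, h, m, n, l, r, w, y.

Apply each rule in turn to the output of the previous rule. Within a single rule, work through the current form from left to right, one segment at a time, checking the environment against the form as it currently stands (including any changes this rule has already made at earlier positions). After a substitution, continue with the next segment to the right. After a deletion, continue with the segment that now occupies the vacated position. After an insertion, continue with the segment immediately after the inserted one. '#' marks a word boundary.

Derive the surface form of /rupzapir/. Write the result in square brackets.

[rbzaper]

1 Regressive Voicing Assimilation: [rupzapir] → [rubzapir]
2 Pre-Liquid Lowering: [rubzapir] → [rubzaper]
3 Medial Vowel Deletion: [rubzaper] → [rbzaper]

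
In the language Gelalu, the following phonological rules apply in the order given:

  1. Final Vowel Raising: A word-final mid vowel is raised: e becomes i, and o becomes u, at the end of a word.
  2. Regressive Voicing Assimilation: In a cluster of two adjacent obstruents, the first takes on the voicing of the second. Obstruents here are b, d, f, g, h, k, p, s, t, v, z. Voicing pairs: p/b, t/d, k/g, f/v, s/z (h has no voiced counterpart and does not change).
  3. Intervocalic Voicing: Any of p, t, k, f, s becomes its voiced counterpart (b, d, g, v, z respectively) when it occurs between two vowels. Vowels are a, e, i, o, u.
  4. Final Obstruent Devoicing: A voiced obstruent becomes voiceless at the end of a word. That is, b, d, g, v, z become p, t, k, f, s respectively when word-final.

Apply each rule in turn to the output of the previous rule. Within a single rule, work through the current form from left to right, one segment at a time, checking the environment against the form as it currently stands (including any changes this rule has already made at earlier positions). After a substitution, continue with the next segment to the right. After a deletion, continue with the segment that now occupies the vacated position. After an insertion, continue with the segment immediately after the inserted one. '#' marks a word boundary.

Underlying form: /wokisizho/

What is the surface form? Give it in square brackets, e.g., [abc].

1 Final Vowel Raising: [wokisizho] → [wokisizhu]
2 Regressive Voicing Assimilation: [wokisizhu] → [wokisishu]
3 Intervocalic Voicing: [wokisishu] → [wogizishu]
4 Final Obstruent Devoicing: no change — [wogizishu]

[wogizishu]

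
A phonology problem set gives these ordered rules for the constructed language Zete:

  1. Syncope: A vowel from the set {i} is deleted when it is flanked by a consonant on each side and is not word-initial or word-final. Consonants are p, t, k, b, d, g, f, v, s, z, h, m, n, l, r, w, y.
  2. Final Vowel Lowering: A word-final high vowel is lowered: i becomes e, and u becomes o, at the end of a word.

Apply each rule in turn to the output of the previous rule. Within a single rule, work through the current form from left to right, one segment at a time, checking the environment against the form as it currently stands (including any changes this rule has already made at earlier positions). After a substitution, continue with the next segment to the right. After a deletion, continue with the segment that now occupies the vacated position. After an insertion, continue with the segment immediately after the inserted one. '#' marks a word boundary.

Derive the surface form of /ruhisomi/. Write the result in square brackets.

[ruhsome]

1 Syncope: [ruhisomi] → [ruhsomi]
2 Final Vowel Lowering: [ruhsomi] → [ruhsome]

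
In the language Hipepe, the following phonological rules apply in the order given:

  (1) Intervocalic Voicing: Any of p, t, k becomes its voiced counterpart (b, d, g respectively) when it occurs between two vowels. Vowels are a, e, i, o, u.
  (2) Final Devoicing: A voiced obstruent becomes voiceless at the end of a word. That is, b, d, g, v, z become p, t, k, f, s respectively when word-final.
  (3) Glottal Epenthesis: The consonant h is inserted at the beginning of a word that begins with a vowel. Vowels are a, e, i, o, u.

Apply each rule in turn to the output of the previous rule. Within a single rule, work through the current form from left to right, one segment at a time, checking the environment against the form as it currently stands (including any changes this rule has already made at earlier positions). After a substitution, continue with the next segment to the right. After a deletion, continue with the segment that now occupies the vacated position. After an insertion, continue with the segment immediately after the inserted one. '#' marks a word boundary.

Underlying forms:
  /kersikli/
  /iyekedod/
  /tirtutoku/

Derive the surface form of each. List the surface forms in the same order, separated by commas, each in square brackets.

/kersikli/:
  (1) Intervocalic Voicing: no change — [kersikli]
  (2) Final Devoicing: no change — [kersikli]
  (3) Glottal Epenthesis: no change — [kersikli]
/iyekedod/:
  (1) Intervocalic Voicing: [iyekedod] → [iyegedod]
  (2) Final Devoicing: [iyegedod] → [iyegedot]
  (3) Glottal Epenthesis: [iyegedot] → [hiyegedot]
/tirtutoku/:
  (1) Intervocalic Voicing: [tirtutoku] → [tirtudogu]
  (2) Final Devoicing: no change — [tirtudogu]
  (3) Glottal Epenthesis: no change — [tirtudogu]

[kersikli], [hiyegedot], [tirtudogu]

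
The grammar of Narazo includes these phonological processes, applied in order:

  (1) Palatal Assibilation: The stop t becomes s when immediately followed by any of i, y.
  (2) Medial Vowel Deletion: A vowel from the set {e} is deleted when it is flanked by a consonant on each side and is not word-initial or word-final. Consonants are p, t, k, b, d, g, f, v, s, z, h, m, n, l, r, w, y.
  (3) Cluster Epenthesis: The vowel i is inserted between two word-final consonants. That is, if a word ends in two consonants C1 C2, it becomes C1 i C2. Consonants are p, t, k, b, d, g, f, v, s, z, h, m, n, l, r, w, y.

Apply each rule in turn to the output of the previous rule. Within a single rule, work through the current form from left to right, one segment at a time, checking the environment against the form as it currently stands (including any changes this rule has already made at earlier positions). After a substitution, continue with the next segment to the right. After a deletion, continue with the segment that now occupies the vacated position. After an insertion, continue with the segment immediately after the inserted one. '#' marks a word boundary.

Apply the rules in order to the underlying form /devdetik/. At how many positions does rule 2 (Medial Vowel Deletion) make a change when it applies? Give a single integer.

(1) Palatal Assibilation: [devdetik] → [devdesik]
(2) Medial Vowel Deletion: [devdesik] → [dvdsik]
(3) Cluster Epenthesis: no change — [dvdsik]
Rule 2 changed 2 position(s).

2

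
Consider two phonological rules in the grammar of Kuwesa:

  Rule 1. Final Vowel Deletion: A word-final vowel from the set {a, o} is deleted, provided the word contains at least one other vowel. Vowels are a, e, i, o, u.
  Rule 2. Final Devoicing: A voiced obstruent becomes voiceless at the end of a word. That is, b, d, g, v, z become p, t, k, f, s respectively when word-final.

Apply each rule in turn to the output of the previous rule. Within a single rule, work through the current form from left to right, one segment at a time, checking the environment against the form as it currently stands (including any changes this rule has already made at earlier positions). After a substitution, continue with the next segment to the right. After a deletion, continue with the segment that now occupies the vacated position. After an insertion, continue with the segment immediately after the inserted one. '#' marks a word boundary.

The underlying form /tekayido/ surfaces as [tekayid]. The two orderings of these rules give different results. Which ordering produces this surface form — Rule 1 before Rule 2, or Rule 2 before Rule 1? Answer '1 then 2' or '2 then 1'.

2 then 1

Order 1 then 2:
  1 Final Vowel Deletion: [tekayido] → [tekayid]
  2 Final Devoicing: [tekayid] → [tekayit]
  result: [tekayit]
Order 2 then 1:
  2 Final Devoicing: no change — [tekayido]
  1 Final Vowel Deletion: [tekayido] → [tekayid]
  result: [tekayid]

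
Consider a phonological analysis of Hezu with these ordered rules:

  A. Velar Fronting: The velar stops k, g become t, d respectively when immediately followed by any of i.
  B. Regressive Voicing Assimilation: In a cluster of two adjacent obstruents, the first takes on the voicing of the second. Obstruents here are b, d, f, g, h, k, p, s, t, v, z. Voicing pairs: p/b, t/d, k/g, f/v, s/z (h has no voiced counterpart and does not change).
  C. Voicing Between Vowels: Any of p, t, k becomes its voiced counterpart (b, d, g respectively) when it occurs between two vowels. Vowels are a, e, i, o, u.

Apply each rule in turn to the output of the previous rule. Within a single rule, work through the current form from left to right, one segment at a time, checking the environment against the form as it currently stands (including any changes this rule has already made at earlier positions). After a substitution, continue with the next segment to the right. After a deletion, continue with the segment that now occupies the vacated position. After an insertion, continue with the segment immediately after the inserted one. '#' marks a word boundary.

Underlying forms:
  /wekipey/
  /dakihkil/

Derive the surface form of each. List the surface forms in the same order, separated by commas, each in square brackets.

/wekipey/:
  A Velar Fronting: [wekipey] → [wetipey]
  B Regressive Voicing Assimilation: no change — [wetipey]
  C Voicing Between Vowels: [wetipey] → [wedibey]
/dakihkil/:
  A Velar Fronting: [dakihkil] → [datihtil]
  B Regressive Voicing Assimilation: no change — [datihtil]
  C Voicing Between Vowels: [datihtil] → [dadihtil]

[wedibey], [dadihtil]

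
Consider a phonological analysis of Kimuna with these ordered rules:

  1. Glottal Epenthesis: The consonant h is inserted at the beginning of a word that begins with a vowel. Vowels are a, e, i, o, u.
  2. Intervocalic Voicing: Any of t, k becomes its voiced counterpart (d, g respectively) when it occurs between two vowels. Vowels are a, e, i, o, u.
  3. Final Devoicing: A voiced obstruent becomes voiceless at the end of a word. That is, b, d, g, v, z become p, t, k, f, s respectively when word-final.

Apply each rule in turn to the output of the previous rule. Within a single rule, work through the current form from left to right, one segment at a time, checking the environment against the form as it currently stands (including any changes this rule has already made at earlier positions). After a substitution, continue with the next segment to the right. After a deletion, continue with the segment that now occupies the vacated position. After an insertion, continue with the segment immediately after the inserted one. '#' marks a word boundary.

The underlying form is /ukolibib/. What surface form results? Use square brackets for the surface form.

[hugolibip]

1 Glottal Epenthesis: [ukolibib] → [hukolibib]
2 Intervocalic Voicing: [hukolibib] → [hugolibib]
3 Final Devoicing: [hugolibib] → [hugolibip]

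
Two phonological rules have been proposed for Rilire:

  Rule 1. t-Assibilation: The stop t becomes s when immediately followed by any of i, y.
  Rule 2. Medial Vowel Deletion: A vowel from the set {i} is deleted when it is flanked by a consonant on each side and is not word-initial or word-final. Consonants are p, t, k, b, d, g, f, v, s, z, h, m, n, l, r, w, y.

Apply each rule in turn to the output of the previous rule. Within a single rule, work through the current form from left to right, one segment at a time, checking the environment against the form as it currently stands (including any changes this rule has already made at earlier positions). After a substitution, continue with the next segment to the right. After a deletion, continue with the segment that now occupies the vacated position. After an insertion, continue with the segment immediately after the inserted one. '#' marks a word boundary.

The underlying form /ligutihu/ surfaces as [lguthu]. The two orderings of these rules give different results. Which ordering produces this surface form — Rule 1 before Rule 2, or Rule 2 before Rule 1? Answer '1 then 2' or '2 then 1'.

Order 1 then 2:
  1 t-Assibilation: [ligutihu] → [ligusihu]
  2 Medial Vowel Deletion: [ligusihu] → [lgushu]
  result: [lgushu]
Order 2 then 1:
  2 Medial Vowel Deletion: [ligutihu] → [lguthu]
  1 t-Assibilation: no change — [lguthu]
  result: [lguthu]

2 then 1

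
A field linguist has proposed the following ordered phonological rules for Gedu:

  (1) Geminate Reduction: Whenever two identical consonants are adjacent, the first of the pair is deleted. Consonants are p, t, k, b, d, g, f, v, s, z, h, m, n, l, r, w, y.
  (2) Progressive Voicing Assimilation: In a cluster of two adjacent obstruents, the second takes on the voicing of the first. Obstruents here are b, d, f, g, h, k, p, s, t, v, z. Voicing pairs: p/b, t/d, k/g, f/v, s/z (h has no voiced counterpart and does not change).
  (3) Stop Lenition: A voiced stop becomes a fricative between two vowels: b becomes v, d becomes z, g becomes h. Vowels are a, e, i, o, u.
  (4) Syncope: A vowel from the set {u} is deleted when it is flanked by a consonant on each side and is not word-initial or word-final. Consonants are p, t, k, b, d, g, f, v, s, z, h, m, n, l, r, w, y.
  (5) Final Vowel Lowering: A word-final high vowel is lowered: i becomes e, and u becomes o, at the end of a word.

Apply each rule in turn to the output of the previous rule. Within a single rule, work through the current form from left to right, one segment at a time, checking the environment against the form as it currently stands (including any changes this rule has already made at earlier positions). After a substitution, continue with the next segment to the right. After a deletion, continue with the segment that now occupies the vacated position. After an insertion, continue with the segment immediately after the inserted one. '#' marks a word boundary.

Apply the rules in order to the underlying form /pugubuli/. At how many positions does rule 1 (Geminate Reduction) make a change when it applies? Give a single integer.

(1) Geminate Reduction: no change — [pugubuli]
(2) Progressive Voicing Assimilation: no change — [pugubuli]
(3) Stop Lenition: [pugubuli] → [puhuvuli]
(4) Syncope: [puhuvuli] → [phvli]
(5) Final Vowel Lowering: [phvli] → [phvle]
Rule 1 changed 0 position(s).

0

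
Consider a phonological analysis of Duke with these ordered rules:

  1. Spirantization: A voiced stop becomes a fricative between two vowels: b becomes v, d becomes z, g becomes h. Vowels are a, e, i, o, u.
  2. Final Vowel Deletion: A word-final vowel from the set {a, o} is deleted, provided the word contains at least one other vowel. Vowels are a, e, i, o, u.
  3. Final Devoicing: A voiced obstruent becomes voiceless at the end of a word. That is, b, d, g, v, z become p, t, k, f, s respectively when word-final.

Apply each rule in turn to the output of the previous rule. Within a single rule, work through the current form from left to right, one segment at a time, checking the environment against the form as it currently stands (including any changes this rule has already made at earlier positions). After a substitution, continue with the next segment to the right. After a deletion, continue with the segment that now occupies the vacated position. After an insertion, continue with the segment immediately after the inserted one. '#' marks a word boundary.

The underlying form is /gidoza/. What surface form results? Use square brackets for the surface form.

[gizos]

1 Spirantization: [gidoza] → [gizoza]
2 Final Vowel Deletion: [gizoza] → [gizoz]
3 Final Devoicing: [gizoz] → [gizos]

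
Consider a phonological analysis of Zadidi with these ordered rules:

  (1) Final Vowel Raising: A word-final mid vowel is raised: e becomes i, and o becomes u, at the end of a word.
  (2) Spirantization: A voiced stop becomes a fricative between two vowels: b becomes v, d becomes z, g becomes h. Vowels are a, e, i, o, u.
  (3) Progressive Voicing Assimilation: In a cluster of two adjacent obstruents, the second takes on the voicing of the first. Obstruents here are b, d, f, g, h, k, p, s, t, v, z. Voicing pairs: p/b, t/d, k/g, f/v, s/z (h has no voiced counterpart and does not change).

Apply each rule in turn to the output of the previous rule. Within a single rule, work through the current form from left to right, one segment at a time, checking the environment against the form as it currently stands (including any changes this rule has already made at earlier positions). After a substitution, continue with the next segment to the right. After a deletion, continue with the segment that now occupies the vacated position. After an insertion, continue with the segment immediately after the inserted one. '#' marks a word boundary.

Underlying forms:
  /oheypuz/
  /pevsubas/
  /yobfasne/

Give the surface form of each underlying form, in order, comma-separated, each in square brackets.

/oheypuz/:
  (1) Final Vowel Raising: no change — [oheypuz]
  (2) Spirantization: no change — [oheypuz]
  (3) Progressive Voicing Assimilation: no change — [oheypuz]
/pevsubas/:
  (1) Final Vowel Raising: no change — [pevsubas]
  (2) Spirantization: [pevsubas] → [pevsuvas]
  (3) Progressive Voicing Assimilation: [pevsuvas] → [pevzuvas]
/yobfasne/:
  (1) Final Vowel Raising: [yobfasne] → [yobfasni]
  (2) Spirantization: no change — [yobfasni]
  (3) Progressive Voicing Assimilation: [yobfasni] → [yobvasni]

[oheypuz], [pevzuvas], [yobvasni]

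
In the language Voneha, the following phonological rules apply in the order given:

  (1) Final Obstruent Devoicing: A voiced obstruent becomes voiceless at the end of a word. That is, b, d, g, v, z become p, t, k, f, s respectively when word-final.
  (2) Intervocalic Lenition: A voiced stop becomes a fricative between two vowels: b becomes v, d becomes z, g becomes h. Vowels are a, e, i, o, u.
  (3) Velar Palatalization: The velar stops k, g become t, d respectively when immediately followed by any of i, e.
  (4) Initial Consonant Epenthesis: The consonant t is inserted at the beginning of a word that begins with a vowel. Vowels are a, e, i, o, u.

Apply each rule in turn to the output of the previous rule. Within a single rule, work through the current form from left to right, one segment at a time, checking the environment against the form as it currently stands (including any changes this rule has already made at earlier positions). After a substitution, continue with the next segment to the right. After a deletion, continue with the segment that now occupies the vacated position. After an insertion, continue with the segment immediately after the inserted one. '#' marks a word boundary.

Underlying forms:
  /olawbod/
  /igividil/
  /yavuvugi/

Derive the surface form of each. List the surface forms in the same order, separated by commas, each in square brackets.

[tolawbot], [tihivizil], [yavuvuhi]

/olawbod/:
  (1) Final Obstruent Devoicing: [olawbod] → [olawbot]
  (2) Intervocalic Lenition: no change — [olawbot]
  (3) Velar Palatalization: no change — [olawbot]
  (4) Initial Consonant Epenthesis: [olawbot] → [tolawbot]
/igividil/:
  (1) Final Obstruent Devoicing: no change — [igividil]
  (2) Intervocalic Lenition: [igividil] → [ihivizil]
  (3) Velar Palatalization: no change — [ihivizil]
  (4) Initial Consonant Epenthesis: [ihivizil] → [tihivizil]
/yavuvugi/:
  (1) Final Obstruent Devoicing: no change — [yavuvugi]
  (2) Intervocalic Lenition: [yavuvugi] → [yavuvuhi]
  (3) Velar Palatalization: no change — [yavuvuhi]
  (4) Initial Consonant Epenthesis: no change — [yavuvuhi]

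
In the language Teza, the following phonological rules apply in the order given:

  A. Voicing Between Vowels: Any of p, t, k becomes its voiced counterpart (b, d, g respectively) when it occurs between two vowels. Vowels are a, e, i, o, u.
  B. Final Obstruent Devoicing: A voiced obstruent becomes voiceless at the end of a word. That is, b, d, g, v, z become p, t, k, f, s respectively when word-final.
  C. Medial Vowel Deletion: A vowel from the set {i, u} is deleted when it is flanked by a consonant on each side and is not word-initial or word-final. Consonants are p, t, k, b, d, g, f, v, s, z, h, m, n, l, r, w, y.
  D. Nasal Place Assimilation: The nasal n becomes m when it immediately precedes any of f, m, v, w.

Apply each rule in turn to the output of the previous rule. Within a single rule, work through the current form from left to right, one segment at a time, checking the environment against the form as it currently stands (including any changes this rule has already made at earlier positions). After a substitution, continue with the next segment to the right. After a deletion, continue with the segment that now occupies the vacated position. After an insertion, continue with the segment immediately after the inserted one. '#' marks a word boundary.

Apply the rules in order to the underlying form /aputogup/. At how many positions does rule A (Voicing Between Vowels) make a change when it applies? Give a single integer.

A Voicing Between Vowels: [aputogup] → [abudogup]
B Final Obstruent Devoicing: no change — [abudogup]
C Medial Vowel Deletion: [abudogup] → [abdogp]
D Nasal Place Assimilation: no change — [abdogp]
Rule A changed 2 position(s).

2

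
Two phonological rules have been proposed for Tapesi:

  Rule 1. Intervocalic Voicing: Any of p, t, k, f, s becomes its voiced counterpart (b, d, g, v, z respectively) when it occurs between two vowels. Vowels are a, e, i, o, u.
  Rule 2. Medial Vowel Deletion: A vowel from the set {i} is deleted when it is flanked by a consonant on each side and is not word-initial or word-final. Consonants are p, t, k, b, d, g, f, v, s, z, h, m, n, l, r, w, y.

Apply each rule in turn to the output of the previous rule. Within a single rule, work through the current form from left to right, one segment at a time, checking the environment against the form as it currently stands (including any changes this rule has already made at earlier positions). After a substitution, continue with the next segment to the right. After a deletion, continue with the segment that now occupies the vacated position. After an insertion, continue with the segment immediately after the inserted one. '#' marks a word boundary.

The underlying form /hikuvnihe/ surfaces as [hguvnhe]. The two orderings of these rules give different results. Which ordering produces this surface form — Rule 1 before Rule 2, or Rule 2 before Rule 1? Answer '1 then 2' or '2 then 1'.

1 then 2

Order 1 then 2:
  1 Intervocalic Voicing: [hikuvnihe] → [higuvnihe]
  2 Medial Vowel Deletion: [higuvnihe] → [hguvnhe]
  result: [hguvnhe]
Order 2 then 1:
  2 Medial Vowel Deletion: [hikuvnihe] → [hkuvnhe]
  1 Intervocalic Voicing: no change — [hkuvnhe]
  result: [hkuvnhe]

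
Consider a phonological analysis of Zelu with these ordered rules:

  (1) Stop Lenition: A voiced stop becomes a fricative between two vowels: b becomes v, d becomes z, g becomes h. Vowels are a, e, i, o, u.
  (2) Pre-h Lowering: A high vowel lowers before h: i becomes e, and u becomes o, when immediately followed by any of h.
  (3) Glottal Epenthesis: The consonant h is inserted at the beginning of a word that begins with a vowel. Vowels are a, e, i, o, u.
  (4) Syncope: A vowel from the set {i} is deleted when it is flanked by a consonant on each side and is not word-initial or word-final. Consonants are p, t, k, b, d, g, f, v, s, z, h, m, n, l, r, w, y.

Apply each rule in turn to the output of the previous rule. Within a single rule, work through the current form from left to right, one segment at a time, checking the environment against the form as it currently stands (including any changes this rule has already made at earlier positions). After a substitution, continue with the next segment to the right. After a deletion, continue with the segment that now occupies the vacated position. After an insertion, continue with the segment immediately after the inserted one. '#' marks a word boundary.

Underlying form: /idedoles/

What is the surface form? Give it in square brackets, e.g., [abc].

[hzezoles]

(1) Stop Lenition: [idedoles] → [izezoles]
(2) Pre-h Lowering: no change — [izezoles]
(3) Glottal Epenthesis: [izezoles] → [hizezoles]
(4) Syncope: [hizezoles] → [hzezoles]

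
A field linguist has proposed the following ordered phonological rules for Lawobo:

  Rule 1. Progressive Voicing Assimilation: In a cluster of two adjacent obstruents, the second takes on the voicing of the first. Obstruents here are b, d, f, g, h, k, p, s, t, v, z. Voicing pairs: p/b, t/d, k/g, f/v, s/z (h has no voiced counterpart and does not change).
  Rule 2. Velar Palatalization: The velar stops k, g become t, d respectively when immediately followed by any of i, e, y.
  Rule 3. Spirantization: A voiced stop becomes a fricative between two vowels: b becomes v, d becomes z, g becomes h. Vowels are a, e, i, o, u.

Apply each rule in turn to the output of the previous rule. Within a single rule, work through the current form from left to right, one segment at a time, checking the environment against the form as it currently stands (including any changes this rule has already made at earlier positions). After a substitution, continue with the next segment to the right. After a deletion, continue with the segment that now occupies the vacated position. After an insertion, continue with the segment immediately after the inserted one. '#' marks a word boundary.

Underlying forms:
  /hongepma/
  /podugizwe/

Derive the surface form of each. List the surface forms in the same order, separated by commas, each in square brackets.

/hongepma/:
  Rule 1 Progressive Voicing Assimilation: no change — [hongepma]
  Rule 2 Velar Palatalization: [hongepma] → [hondepma]
  Rule 3 Spirantization: no change — [hondepma]
/podugizwe/:
  Rule 1 Progressive Voicing Assimilation: no change — [podugizwe]
  Rule 2 Velar Palatalization: [podugizwe] → [podudizwe]
  Rule 3 Spirantization: [podudizwe] → [pozuzizwe]

[hondepma], [pozuzizwe]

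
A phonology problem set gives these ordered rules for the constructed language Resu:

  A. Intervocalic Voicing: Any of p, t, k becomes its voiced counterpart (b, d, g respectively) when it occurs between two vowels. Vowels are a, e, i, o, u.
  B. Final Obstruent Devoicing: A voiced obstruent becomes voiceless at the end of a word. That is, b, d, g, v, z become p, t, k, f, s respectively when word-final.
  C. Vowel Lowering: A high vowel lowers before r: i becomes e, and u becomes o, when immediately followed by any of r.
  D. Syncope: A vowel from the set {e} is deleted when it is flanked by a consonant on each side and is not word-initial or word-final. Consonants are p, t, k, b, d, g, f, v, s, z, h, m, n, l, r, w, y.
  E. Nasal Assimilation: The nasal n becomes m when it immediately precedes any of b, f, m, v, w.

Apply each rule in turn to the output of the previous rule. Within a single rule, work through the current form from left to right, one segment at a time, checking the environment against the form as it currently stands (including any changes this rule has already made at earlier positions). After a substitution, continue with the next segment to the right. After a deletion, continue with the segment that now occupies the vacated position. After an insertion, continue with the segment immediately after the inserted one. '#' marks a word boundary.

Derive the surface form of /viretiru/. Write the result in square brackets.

A Intervocalic Voicing: [viretiru] → [virediru]
B Final Obstruent Devoicing: no change — [virediru]
C Vowel Lowering: [virediru] → [verederu]
D Syncope: [verederu] → [vrdru]
E Nasal Assimilation: no change — [vrdru]

[vrdru]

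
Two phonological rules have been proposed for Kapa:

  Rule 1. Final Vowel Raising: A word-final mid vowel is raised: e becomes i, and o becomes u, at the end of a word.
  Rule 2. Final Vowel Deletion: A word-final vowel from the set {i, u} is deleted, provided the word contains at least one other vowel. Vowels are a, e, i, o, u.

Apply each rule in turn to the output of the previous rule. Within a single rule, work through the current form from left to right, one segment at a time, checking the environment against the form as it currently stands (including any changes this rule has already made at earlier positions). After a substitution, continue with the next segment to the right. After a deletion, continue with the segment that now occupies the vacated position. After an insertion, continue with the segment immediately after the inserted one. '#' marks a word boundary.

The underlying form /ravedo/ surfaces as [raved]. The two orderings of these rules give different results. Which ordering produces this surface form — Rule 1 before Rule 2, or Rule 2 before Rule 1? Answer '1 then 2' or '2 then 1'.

Order 1 then 2:
  1 Final Vowel Raising: [ravedo] → [ravedu]
  2 Final Vowel Deletion: [ravedu] → [raved]
  result: [raved]
Order 2 then 1:
  2 Final Vowel Deletion: no change — [ravedo]
  1 Final Vowel Raising: [ravedo] → [ravedu]
  result: [ravedu]

1 then 2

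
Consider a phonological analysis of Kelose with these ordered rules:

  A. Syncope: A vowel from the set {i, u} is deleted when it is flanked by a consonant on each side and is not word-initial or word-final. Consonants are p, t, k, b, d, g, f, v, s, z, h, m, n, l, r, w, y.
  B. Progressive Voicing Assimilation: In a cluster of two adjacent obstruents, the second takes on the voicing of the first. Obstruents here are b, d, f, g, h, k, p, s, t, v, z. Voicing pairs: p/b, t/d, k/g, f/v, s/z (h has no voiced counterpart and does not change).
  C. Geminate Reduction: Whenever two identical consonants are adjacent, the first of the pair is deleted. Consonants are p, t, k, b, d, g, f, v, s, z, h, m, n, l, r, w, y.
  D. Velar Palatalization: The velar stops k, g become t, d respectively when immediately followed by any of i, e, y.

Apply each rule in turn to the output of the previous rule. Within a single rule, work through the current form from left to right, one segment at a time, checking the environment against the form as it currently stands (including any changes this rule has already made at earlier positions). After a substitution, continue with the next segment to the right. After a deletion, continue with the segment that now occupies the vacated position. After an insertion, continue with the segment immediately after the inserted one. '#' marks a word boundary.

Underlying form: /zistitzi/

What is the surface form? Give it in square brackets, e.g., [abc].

A Syncope: [zistitzi] → [zsttzi]
B Progressive Voicing Assimilation: [zsttzi] → [zzddzi]
C Geminate Reduction: [zzddzi] → [zdzi]
D Velar Palatalization: no change — [zdzi]

[zdzi]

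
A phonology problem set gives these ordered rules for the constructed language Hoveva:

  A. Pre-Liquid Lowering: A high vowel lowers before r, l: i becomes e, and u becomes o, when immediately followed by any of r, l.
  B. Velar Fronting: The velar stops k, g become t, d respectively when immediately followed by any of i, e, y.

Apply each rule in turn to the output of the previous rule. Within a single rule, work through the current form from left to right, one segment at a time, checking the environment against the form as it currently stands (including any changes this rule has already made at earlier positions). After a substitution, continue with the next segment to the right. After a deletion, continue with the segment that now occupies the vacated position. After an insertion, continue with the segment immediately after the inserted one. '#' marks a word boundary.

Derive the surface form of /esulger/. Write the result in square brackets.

[esolder]

A Pre-Liquid Lowering: [esulger] → [esolger]
B Velar Fronting: [esolger] → [esolder]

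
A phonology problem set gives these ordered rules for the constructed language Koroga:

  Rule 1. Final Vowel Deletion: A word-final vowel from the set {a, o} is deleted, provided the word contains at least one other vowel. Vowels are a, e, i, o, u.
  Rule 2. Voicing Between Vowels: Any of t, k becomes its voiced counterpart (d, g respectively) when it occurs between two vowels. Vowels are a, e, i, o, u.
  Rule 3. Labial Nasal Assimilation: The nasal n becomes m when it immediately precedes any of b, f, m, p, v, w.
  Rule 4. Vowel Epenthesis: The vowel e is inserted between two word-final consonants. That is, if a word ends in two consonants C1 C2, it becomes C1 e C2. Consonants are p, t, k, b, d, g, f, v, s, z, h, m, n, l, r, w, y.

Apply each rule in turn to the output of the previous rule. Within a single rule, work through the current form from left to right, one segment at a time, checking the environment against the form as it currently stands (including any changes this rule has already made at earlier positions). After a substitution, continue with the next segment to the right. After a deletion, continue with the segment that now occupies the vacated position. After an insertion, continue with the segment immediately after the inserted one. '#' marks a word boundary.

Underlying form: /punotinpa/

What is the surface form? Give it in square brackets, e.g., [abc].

[punodimep]

Rule 1 Final Vowel Deletion: [punotinpa] → [punotinp]
Rule 2 Voicing Between Vowels: [punotinp] → [punodinp]
Rule 3 Labial Nasal Assimilation: [punodinp] → [punodimp]
Rule 4 Vowel Epenthesis: [punodimp] → [punodimep]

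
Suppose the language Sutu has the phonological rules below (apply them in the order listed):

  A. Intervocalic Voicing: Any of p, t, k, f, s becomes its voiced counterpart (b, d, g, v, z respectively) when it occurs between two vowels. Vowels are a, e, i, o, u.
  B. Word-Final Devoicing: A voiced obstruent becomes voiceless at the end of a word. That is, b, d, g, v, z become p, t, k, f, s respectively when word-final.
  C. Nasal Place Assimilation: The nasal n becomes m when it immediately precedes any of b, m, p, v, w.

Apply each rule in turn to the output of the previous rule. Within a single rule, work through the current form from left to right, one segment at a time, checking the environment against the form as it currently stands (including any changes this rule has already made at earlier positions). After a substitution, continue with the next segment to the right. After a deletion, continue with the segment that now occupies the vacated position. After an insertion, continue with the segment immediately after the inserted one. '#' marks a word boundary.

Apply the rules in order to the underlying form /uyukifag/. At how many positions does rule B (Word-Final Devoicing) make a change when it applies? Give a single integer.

1

A Intervocalic Voicing: [uyukifag] → [uyugivag]
B Word-Final Devoicing: [uyugivag] → [uyugivak]
C Nasal Place Assimilation: no change — [uyugivak]
Rule B changed 1 position(s).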